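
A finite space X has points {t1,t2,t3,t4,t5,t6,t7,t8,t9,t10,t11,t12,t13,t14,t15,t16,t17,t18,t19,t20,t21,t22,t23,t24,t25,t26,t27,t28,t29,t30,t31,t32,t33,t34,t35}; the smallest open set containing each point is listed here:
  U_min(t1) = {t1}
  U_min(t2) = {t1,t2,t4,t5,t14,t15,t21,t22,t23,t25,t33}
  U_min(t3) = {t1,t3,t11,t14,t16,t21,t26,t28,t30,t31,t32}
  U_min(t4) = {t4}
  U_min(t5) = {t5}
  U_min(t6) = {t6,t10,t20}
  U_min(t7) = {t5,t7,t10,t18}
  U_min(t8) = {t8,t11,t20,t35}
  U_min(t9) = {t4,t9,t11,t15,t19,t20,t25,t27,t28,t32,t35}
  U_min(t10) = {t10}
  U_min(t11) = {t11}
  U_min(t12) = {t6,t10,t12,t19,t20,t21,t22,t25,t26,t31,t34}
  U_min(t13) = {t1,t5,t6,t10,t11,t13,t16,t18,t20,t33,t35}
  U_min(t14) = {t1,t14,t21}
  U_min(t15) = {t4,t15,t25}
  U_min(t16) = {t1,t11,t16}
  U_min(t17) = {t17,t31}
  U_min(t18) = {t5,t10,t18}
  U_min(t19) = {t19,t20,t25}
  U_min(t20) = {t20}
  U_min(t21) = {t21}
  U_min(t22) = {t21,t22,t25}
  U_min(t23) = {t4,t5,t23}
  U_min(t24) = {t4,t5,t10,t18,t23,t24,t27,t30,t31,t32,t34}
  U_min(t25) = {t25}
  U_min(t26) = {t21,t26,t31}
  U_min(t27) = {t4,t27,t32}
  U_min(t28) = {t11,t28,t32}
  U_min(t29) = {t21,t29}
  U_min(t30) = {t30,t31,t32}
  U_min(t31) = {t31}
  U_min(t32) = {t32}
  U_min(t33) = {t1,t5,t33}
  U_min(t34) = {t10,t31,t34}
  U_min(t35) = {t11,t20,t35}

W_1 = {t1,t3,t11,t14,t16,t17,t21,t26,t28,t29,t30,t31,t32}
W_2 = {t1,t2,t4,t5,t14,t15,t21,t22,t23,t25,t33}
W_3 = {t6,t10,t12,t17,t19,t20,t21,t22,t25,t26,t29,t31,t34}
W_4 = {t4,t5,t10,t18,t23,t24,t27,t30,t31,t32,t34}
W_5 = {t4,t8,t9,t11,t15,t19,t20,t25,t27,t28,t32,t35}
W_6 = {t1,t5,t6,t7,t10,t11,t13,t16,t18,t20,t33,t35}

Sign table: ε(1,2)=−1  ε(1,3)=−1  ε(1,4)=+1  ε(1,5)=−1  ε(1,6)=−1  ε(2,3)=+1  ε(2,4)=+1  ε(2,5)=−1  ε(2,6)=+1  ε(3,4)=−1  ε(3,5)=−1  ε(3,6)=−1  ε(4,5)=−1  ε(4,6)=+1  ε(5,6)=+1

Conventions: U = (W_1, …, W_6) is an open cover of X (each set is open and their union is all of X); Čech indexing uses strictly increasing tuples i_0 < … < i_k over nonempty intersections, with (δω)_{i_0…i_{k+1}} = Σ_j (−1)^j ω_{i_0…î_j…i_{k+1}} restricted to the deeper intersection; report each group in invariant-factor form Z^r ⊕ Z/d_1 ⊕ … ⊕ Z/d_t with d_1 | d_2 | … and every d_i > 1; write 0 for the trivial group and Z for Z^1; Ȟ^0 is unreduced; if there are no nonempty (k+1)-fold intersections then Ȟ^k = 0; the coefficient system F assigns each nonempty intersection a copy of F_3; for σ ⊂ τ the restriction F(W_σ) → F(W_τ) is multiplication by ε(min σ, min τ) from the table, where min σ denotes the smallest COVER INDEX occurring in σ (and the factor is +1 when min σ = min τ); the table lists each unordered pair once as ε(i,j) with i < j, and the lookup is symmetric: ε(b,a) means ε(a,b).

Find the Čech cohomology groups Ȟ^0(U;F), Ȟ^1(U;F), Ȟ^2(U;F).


nonempty intersections:
  W12={t1,t14,t21} W13={t17,t21,t26,t29,t31} W14={t30,t31,t32} W15={t11,t28,t32} W16={t1,t11,t16} W23={t21,t22,t25} W24={t4,t5,t23} W25={t4,t15,t25} W26={t1,t5,t33} W34={t10,t31,t34} W35={t19,t20,t25} W36={t6,t10,t20} W45={t4,t27,t32} W46={t5,t10,t18} W56={t11,t20,t35}
  W123={t21} W126={t1} W134={t31} W145={t32} W156={t11} W235={t25} W245={t4} W246={t5} W346={t10} W356={t20}
C dims 6,15,10; δ0: rk_F3 6; δ1: rk_F3 9
Ȟ^0: (6−6)−0=0 ⇒ 0
Ȟ^1: (15−9)−6=0 ⇒ 0
Ȟ^2: (10−0)−9=1 ⇒ Z/3

Ȟ^0 ≅ 0; Ȟ^1 ≅ 0; Ȟ^2 ≅ Z/3


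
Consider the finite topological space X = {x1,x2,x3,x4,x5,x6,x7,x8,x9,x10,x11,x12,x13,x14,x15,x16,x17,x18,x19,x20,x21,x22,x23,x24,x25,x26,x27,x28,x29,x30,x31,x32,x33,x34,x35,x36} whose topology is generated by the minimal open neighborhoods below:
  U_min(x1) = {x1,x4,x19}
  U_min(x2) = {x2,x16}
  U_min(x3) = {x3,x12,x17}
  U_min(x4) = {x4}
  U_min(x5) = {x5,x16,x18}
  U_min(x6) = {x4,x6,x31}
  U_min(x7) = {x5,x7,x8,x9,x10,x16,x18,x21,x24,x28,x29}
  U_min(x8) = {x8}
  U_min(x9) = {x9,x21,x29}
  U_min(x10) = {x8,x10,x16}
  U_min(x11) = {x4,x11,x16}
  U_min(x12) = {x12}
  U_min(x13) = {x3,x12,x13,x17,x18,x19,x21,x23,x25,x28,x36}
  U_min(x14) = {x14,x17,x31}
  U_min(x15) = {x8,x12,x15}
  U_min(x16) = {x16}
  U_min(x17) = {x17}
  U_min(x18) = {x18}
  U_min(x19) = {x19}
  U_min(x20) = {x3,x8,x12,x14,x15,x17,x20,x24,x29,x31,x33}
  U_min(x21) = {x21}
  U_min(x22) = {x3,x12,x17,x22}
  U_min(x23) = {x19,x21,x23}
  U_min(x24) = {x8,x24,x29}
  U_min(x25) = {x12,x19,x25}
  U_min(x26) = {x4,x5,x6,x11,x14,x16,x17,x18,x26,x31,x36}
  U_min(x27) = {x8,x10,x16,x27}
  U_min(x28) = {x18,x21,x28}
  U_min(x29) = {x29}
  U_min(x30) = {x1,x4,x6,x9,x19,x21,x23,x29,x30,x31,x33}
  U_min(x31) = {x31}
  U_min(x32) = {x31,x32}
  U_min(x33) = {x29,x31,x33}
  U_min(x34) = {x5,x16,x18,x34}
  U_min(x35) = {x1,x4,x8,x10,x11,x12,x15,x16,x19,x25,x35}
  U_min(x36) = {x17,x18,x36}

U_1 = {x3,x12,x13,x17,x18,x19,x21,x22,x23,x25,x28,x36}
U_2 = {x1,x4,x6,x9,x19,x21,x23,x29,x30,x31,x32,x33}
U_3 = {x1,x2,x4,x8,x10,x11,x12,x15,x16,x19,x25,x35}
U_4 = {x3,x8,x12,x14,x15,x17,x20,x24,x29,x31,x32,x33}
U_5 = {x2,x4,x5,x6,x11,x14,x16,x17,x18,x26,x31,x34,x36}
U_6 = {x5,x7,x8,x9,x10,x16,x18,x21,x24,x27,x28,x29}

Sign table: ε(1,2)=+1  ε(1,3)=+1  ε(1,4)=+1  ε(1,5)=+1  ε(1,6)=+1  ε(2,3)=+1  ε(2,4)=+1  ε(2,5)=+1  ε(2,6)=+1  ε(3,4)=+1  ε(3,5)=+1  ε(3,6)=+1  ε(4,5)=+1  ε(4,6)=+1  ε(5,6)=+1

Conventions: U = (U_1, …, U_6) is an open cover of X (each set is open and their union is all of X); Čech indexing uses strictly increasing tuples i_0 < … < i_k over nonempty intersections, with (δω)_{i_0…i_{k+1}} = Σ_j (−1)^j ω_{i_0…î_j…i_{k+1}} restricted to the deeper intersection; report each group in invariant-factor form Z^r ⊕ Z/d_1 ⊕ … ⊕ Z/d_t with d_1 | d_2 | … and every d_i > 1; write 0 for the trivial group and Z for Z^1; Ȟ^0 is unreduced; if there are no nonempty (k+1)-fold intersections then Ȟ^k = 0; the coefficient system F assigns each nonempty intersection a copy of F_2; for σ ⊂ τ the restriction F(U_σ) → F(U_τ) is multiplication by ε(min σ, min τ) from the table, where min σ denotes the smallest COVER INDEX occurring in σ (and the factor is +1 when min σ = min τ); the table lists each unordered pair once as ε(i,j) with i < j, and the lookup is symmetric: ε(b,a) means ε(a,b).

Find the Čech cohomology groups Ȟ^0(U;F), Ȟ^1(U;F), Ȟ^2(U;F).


nonempty overlaps:
  U12={x19,x21,x23} U13={x12,x19,x25} U14={x3,x12,x17} U15={x17,x18,x36} U16={x18,x21,x28} U23={x1,x4,x19} U24={x29,x31,x32,x33} U25={x4,x6,x31} U26={x9,x21,x29} U34={x8,x12,x15} U35={x2,x4,x11,x16} U36={x8,x10,x16} U45={x14,x17,x31} U46={x8,x24,x29} U56={x5,x16,x18}
  U123={x19} U126={x21} U134={x12} U145={x17} U156={x18} U235={x4} U245={x31} U246={x29} U346={x8} U356={x16}
C dims 6,15,10; δ0: rk_F2 5; δ1: rk_F2 9
degree 0: 6−5−0 = 1 → Ȟ^0 ≅ Z/2
degree 1: 15−9−5 = 1 → Ȟ^1 ≅ Z/2
degree 2: 10−0−9 = 1 → Ȟ^2 ≅ Z/2

Ȟ^0(U;F) ≅ Z/2, Ȟ^1(U;F) ≅ Z/2 and Ȟ^2(U;F) ≅ Z/2


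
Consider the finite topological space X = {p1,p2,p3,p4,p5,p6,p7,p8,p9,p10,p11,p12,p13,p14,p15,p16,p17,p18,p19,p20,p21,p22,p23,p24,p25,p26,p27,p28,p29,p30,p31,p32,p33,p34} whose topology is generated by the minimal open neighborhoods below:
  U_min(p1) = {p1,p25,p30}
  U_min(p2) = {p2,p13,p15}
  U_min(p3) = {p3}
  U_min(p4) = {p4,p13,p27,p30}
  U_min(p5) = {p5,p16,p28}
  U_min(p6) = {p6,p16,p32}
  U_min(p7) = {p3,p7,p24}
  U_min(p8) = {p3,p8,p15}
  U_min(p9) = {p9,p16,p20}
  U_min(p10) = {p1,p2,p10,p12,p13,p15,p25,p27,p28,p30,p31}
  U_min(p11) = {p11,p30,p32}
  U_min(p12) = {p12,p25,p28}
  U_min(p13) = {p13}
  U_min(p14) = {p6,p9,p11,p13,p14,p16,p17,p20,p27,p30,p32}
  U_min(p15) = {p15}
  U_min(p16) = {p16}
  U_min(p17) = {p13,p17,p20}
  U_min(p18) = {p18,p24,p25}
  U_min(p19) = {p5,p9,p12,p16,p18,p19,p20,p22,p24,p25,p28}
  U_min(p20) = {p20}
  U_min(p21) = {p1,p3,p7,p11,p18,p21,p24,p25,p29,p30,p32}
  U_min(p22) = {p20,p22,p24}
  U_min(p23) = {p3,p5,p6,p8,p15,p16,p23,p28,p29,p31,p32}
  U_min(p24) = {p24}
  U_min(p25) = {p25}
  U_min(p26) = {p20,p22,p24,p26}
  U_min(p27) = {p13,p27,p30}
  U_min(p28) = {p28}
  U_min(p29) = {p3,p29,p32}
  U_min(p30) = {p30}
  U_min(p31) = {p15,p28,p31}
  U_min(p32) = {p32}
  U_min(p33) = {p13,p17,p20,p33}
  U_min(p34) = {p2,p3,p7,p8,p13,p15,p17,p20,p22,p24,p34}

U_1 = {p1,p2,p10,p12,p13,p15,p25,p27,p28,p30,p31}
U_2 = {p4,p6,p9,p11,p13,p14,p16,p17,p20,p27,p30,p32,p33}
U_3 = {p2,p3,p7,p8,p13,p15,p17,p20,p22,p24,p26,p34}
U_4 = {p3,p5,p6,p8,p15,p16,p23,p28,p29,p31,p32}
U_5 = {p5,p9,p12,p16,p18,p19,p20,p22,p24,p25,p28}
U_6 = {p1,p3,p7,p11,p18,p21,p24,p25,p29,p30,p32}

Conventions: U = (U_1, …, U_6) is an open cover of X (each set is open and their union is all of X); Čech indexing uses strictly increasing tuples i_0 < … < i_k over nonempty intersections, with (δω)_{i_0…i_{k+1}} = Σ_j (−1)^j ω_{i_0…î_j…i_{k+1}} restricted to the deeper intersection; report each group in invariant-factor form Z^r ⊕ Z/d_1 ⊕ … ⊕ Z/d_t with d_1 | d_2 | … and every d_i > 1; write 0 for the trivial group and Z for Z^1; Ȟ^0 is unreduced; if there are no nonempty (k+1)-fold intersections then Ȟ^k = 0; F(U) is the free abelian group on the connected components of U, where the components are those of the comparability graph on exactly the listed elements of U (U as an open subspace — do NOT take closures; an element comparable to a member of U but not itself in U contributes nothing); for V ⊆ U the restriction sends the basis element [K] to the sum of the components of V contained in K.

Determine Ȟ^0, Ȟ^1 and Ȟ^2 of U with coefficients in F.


nonempty intersections:
  U12={p13,p27,p30} U13={p2,p13,p15} U14={p15,p28,p31} U15={p12,p25,p28} U16={p1,p25,p30} U23={p13,p17,p20} U24={p6,p16,p32} U25={p9,p16,p20} U26={p11,p30,p32} U34={p3,p8,p15} U35={p20,p22,p24} U36={p3,p7,p24} U45={p5,p16,p28} U46={p3,p29,p32} U56={p18,p24,p25}
  U123={p13} U126={p30} U134={p15} U145={p28} U156={p25} U235={p20} U245={p16} U246={p32} U346={p3} U356={p24}
components per intersection:
  U1: {p1,p2,p10,p12,p13,p15,p25,p27,p28,p30,p31}
  U2: {p4,p6,p9,p11,p13,p14,p16,p17,p20,p27,p30,p32,p33}
  U3: {p2,p3,p7,p8,p13,p15,p17,p20,p22,p24,p26,p34}
  U4: {p3,p5,p6,p8,p15,p16,p23,p28,p29,p31,p32}
  U5: {p5,p9,p12,p16,p18,p19,p20,p22,p24,p25,p28}
  U6: {p1,p3,p7,p11,p18,p21,p24,p25,p29,p30,p32}
  U12: {p13,p27,p30}
  U13: {p2,p13,p15}
  U14: {p15,p28,p31}
  U15: {p12,p25,p28}
  U16: {p1,p25,p30}
  U23: {p13,p17,p20}
  U24: {p6,p16,p32}
  U25: {p9,p16,p20}
  U26: {p11,p30,p32}
  U34: {p3,p8,p15}
  U35: {p20,p22,p24}
  U36: {p3,p7,p24}
  U45: {p5,p16,p28}
  U46: {p3,p29,p32}
  U56: {p18,p24,p25}
  U123: {p13}
  U126: {p30}
  U134: {p15}
  U145: {p28}
  U156: {p25}
  U235: {p20}
  U245: {p16}
  U246: {p32}
  U346: {p3}
  U356: {p24}
C dims 6,15,10; δ0: rk 5, SNF 1^5; δ1: rk 10, SNF 1^9·2
Ȟ^0: (6−5)−0=1 ⇒ Z
Ȟ^1: (15−10)−5=0 ⇒ 0
Ȟ^2: (10−0)−10=0 plus torsion [2] ⇒ Z/2

Ȟ^0 = Z, Ȟ^1 = 0 and Ȟ^2 = Z/2


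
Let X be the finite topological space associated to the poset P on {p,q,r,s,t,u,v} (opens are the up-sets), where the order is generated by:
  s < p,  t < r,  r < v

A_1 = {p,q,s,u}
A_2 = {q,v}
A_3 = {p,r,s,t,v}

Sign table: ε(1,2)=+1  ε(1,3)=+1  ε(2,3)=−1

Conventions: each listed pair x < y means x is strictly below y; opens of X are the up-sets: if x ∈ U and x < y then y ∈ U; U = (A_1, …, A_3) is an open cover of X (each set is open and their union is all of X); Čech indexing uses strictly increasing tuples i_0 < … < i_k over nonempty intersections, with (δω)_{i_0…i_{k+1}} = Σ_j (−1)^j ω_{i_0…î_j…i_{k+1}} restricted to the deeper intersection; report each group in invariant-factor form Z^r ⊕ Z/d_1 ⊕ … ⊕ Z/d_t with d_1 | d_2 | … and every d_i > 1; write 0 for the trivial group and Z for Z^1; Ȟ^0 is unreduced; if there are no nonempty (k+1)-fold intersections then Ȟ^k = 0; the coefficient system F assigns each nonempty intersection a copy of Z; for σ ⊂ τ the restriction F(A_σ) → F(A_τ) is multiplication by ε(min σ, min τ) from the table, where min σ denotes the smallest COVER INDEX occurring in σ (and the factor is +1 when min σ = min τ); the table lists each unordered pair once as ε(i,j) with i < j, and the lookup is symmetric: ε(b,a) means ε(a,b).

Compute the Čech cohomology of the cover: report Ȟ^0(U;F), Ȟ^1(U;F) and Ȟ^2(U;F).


Ȟ^0 ≅ 0, Ȟ^1 ≅ Z/2 and Ȟ^2 ≅ 0

nerve of the cover:
  A12={q} A13={p,s} A23={v}
C dims 3,3; δ0: rk 3, SNF 1^2·2
Ȟ^0 = (3 − 3) − 0 = 0, so Ȟ^0 ≅ 0
Ȟ^1 = (3 − 0) − 3 = 0 plus torsion [2], so Ȟ^1 ≅ Z/2
Ȟ^2 = (0 − 0) − 0 = 0, so Ȟ^2 ≅ 0


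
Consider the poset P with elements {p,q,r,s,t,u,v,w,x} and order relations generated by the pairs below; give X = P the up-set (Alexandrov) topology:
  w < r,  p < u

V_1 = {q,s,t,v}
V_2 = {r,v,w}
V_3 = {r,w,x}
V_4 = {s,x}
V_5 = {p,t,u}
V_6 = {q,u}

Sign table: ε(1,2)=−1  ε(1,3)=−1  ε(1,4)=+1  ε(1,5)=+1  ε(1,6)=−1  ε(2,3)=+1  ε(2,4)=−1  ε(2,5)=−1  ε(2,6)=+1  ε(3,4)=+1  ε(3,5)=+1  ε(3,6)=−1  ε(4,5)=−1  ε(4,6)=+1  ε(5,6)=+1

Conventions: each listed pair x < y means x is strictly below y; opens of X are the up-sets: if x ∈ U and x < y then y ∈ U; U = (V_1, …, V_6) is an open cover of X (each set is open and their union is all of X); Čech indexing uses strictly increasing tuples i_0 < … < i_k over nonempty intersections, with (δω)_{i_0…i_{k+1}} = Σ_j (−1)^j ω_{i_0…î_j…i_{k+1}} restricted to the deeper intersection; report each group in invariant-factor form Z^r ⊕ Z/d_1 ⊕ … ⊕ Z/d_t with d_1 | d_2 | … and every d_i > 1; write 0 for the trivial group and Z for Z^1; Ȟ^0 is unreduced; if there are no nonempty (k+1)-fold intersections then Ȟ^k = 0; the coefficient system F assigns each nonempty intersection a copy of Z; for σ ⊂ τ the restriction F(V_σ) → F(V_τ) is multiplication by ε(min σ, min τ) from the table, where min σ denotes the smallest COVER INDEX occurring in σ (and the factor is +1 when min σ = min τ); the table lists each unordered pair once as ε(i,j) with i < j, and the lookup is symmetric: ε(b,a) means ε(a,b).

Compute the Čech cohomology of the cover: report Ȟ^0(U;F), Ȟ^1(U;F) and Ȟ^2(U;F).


Ȟ^0 ≅ 0; Ȟ^1 ≅ Z ⊕ Z/2; Ȟ^2 ≅ 0

nerve simplices:
  V12={v} V14={s} V15={t} V16={q} V23={r,w} V34={x} V56={u}
C dims 6,7; δ0: rk 6, SNF 1^5·2
degree 0: 6−6−0 = 0 → Ȟ^0 ≅ 0
degree 1: 7−0−6 = 1 plus torsion [2] → Ȟ^1 ≅ Z ⊕ Z/2
degree 2: 0−0−0 = 0 → Ȟ^2 ≅ 0


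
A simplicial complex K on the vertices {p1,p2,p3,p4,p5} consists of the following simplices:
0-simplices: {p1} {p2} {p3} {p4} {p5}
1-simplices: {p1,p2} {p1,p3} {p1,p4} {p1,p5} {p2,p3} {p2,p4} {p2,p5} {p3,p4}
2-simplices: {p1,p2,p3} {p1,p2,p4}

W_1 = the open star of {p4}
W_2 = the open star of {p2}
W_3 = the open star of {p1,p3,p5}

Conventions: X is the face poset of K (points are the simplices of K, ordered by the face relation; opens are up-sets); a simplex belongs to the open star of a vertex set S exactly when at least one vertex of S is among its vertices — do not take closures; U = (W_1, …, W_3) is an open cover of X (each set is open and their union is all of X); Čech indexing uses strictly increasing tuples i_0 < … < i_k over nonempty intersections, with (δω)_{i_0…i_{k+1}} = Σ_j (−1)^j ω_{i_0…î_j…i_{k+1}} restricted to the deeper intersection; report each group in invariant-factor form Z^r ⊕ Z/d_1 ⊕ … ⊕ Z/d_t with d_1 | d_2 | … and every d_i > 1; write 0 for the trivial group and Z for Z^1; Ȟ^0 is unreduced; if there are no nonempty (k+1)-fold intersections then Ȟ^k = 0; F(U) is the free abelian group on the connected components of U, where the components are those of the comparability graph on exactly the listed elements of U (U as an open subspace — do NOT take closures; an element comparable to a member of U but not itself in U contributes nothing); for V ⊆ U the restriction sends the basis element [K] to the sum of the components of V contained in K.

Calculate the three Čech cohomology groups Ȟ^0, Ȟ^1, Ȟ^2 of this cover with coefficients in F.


nonempty intersections:
  W1={{p4},{p1,p4},{p2,p4},{p3,p4},{p1,p2,p4}} W2={{p2},{p1,p2},{p2,p3},{p2,p4},{p2,p5},{p1,p2,p3},{p1,p2,p4}} W3={{p1},{p3},{p5},{p1,p2},{p1,p3},{p1,p4},{p1,p5},{p2,p3},{p2,p5},{p3,p4},{p1,p2,p3},{p1,p2,p4}}
  W12={{p2,p4},{p1,p2,p4}} W13={{p1,p4},{p3,p4},{p1,p2,p4}} W23={{p1,p2},{p2,p3},{p2,p5},{p1,p2,p3},{p1,p2,p4}}
  W123={{p1,p2,p4}}
components per intersection:
  W1: {{p4},{p1,p4},{p2,p4},{p3,p4},{p1,p2,p4}}
  W2: {{p2},{p1,p2},{p2,p3},{p2,p4},{p2,p5},{p1,p2,p3},{p1,p2,p4}}
  W3: {{p1},{p3},{p5},{p1,p2},{p1,p3},{p1,p4},{p1,p5},{p2,p3},{p2,p5},{p3,p4},{p1,p2,p3},{p1,p2,p4}}
  W12: {{p2,p4},{p1,p2,p4}}
  W13: {{p1,p4},{p1,p2,p4}} {{p3,p4}}
  W23: {{p1,p2},{p2,p3},{p1,p2,p3},{p1,p2,p4}} {{p2,p5}}
  W123: {{p1,p2,p4}}
C dims 3,5,1; δ0: rk 2, SNF 1^2; δ1: rk 1, SNF 1^1
Ȟ^0: (3−2)−0=1 ⇒ Z
Ȟ^1: (5−1)−2=2 ⇒ Z^2
Ȟ^2: (1−0)−1=0 ⇒ 0

Ȟ^0 = Z; Ȟ^1 = Z^2; Ȟ^2 = 0


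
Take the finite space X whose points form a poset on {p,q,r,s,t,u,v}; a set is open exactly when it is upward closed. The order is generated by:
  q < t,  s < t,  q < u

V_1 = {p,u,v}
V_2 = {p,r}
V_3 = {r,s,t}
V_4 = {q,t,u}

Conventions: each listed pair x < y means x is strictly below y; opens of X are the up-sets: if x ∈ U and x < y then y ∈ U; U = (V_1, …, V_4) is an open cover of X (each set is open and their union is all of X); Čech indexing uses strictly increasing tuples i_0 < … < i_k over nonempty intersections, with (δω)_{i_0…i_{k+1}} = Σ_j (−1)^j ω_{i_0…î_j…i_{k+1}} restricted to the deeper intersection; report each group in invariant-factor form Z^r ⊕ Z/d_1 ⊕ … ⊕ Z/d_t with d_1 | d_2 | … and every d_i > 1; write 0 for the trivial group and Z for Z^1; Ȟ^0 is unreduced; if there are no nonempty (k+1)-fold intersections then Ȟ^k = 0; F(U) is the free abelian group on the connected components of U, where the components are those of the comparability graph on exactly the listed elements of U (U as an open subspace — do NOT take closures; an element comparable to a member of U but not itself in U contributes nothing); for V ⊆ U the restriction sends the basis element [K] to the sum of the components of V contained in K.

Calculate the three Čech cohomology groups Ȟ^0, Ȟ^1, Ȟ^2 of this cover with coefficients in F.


nonempty intersections:
  V12={p} V14={u} V23={r} V34={t}
components per intersection:
  V1: {p} {u} {v}
  V2: {p} {r}
  V3: {r} {s,t}
  V4: {q,t,u}
  V12: {p}
  V14: {u}
  V23: {r}
  V34: {t}
C dims 8,4; δ0: rk 4, SNF 1^4
Ȟ^0: (8−4)−0=4 ⇒ Z^4
Ȟ^1: (4−0)−4=0 ⇒ 0
Ȟ^2: (0−0)−0=0 ⇒ 0

Ȟ^0(U;F) ≅ Z^4; Ȟ^1(U;F) ≅ 0; Ȟ^2(U;F) ≅ 0


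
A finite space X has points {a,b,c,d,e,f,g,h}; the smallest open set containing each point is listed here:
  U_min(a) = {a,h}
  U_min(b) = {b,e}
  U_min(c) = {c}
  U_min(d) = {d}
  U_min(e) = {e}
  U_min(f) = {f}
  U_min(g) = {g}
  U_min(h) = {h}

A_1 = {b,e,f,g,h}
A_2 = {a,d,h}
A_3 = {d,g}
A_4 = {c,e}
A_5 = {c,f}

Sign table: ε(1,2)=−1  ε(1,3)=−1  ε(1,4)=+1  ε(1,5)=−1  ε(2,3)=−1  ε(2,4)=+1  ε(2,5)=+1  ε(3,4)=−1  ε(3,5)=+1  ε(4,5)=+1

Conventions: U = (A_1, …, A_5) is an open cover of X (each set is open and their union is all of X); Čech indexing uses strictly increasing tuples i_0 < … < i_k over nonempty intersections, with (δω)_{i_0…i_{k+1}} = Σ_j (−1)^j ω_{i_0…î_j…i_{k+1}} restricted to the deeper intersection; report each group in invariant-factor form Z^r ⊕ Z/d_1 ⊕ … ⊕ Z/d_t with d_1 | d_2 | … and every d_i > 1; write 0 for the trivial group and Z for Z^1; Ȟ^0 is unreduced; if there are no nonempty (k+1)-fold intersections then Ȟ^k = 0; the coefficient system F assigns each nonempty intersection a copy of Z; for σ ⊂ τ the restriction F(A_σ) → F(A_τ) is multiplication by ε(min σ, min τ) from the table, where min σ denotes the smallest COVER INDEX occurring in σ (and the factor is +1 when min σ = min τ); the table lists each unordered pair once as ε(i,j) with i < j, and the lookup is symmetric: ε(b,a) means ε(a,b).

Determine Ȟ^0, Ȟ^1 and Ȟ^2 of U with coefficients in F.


Ȟ^0 = 0, Ȟ^1 = Z ⊕ Z/2 and Ȟ^2 = 0

nonempty overlaps:
  A12={h} A13={g} A14={e} A15={f} A23={d} A45={c}
C dims 5,6; δ0: rk 5, SNF 1^4·2
degree 0: 5−5−0 = 0 → Ȟ^0 ≅ 0
degree 1: 6−0−5 = 1 plus torsion [2] → Ȟ^1 ≅ Z ⊕ Z/2
degree 2: 0−0−0 = 0 → Ȟ^2 ≅ 0


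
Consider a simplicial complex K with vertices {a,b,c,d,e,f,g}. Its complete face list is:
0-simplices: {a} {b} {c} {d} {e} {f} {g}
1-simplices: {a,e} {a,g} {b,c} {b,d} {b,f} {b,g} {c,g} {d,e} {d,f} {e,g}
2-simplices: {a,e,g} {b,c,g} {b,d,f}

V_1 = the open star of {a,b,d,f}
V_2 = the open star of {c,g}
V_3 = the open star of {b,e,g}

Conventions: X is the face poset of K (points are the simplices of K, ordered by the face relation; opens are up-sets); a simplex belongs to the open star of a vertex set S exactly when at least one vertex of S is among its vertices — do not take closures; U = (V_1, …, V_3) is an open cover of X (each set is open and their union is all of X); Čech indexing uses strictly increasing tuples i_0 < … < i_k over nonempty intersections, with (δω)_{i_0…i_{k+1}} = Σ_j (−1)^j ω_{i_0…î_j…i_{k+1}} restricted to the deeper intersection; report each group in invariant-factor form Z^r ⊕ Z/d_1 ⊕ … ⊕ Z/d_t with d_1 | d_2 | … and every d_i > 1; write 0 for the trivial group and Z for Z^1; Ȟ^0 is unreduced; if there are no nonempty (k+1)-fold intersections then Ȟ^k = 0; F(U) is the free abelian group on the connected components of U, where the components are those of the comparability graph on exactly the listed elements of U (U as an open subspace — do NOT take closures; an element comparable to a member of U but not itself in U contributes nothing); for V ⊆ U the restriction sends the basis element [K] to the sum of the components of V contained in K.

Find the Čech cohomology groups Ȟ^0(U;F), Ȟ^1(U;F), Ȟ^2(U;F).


nerve simplices:
  V1={{a},{b},{d},{f},{a,e},{a,g},{b,c},{b,d},{b,f},{b,g},{d,e},{d,f},{a,e,g},{b,c,g},{b,d,f}} V2={{c},{g},{a,g},{b,c},{b,g},{c,g},{e,g},{a,e,g},{b,c,g}} V3={{b},{e},{g},{a,e},{a,g},{b,c},{b,d},{b,f},{b,g},{c,g},{d,e},{e,g},{a,e,g},{b,c,g},{b,d,f}}
  V12={{a,g},{b,c},{b,g},{a,e,g},{b,c,g}} V13={{b},{a,e},{a,g},{b,c},{b,d},{b,f},{b,g},{d,e},{a,e,g},{b,c,g},{b,d,f}} V23={{g},{a,g},{b,c},{b,g},{c,g},{e,g},{a,e,g},{b,c,g}}
  V123={{a,g},{b,c},{b,g},{a,e,g},{b,c,g}}
components per intersection:
  V1: {{a},{a,e},{a,g},{a,e,g}} {{b},{d},{f},{b,c},{b,d},{b,f},{b,g},{d,e},{d,f},{b,c,g},{b,d,f}}
  V2: {{c},{g},{a,g},{b,c},{b,g},{c,g},{e,g},{a,e,g},{b,c,g}}
  V3: {{b},{e},{g},{a,e},{a,g},{b,c},{b,d},{b,f},{b,g},{c,g},{d,e},{e,g},{a,e,g},{b,c,g},{b,d,f}}
  V12: {{a,g},{a,e,g}} {{b,c},{b,g},{b,c,g}}
  V13: {{b},{b,c},{b,d},{b,f},{b,g},{b,c,g},{b,d,f}} {{a,e},{a,g},{a,e,g}} {{d,e}}
  V23: {{g},{a,g},{b,c},{b,g},{c,g},{e,g},{a,e,g},{b,c,g}}
  V123: {{a,g},{a,e,g}} {{b,c},{b,g},{b,c,g}}
C dims 4,6,2; δ0: rk 3, SNF 1^3; δ1: rk 2, SNF 1^2
degree 0: 4−3−0 = 1 → Ȟ^0 ≅ Z
degree 1: 6−2−3 = 1 → Ȟ^1 ≅ Z
degree 2: 2−0−2 = 0 → Ȟ^2 ≅ 0

Ȟ^0 = Z,  Ȟ^1 = Z,  Ȟ^2 = 0


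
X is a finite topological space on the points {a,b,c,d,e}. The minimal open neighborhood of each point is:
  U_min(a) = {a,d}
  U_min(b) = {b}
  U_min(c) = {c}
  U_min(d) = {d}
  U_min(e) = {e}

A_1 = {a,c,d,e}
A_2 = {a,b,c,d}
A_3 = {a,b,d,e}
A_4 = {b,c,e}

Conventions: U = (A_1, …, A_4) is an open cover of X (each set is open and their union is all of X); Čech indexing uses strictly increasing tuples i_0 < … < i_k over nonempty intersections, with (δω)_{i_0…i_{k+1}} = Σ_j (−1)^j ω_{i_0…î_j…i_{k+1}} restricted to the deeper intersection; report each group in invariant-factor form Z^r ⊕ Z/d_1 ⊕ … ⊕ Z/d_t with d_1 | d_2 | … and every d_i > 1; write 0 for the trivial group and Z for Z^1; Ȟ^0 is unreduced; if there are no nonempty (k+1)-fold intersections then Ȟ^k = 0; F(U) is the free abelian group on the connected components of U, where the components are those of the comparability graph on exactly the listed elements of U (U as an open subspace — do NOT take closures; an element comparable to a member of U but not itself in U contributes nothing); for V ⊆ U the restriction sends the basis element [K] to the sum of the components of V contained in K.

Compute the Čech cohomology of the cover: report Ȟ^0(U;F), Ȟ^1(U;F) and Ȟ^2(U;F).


nonempty overlaps:
  A12={a,c,d} A13={a,d,e} A14={c,e} A23={a,b,d} A24={b,c} A34={b,e}
  A123={a,d} A124={c} A134={e} A234={b}
components per intersection:
  A1: {a,d} {c} {e}
  A2: {a,d} {b} {c}
  A3: {a,d} {b} {e}
  A4: {b} {c} {e}
  A12: {a,d} {c}
  A13: {a,d} {e}
  A14: {c} {e}
  A23: {a,d} {b}
  A24: {b} {c}
  A34: {b} {e}
  A123: {a,d}
  A124: {c}
  A134: {e}
  A234: {b}
C dims 12,12,4; δ0: rk 8, SNF 1^8; δ1: rk 4, SNF 1^4
degree 0: 12−8−0 = 4 → Ȟ^0 ≅ Z^4
degree 1: 12−4−8 = 0 → Ȟ^1 ≅ 0
degree 2: 4−0−4 = 0 → Ȟ^2 ≅ 0

Ȟ^0(U;F) ≅ Z^4, Ȟ^1(U;F) ≅ 0 and Ȟ^2(U;F) ≅ 0


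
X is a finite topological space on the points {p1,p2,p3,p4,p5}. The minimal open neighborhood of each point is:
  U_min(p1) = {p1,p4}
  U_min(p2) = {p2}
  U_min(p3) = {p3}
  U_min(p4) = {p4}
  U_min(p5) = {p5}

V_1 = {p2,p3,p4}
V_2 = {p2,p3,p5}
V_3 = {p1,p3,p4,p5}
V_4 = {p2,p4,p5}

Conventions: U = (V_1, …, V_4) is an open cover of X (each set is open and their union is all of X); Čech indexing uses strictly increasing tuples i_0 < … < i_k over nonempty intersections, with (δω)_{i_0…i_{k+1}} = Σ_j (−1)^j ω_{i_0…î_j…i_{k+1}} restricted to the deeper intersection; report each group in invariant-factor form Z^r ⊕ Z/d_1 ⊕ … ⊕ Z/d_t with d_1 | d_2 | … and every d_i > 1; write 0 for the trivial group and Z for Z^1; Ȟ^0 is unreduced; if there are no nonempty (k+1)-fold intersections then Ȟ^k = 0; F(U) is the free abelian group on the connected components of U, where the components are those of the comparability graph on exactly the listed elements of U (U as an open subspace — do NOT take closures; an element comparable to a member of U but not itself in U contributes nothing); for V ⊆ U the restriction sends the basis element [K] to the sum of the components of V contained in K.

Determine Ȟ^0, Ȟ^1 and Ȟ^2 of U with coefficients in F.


intersection data:
  V12={p2,p3} V13={p3,p4} V14={p2,p4} V23={p3,p5} V24={p2,p5} V34={p4,p5}
  V123={p3} V124={p2} V134={p4} V234={p5}
components per intersection:
  V1: {p2} {p3} {p4}
  V2: {p2} {p3} {p5}
  V3: {p1,p4} {p3} {p5}
  V4: {p2} {p4} {p5}
  V12: {p2} {p3}
  V13: {p3} {p4}
  V14: {p2} {p4}
  V23: {p3} {p5}
  V24: {p2} {p5}
  V34: {p4} {p5}
  V123: {p3}
  V124: {p2}
  V134: {p4}
  V234: {p5}
C dims 12,12,4; δ0: rk 8, SNF 1^8; δ1: rk 4, SNF 1^4
Ȟ^0 = (12 − 8) − 0 = 4, so Ȟ^0 ≅ Z^4
Ȟ^1 = (12 − 4) − 8 = 0, so Ȟ^1 ≅ 0
Ȟ^2 = (4 − 0) − 4 = 0, so Ȟ^2 ≅ 0

Ȟ^0 = Z^4, Ȟ^1 = 0, Ȟ^2 = 0


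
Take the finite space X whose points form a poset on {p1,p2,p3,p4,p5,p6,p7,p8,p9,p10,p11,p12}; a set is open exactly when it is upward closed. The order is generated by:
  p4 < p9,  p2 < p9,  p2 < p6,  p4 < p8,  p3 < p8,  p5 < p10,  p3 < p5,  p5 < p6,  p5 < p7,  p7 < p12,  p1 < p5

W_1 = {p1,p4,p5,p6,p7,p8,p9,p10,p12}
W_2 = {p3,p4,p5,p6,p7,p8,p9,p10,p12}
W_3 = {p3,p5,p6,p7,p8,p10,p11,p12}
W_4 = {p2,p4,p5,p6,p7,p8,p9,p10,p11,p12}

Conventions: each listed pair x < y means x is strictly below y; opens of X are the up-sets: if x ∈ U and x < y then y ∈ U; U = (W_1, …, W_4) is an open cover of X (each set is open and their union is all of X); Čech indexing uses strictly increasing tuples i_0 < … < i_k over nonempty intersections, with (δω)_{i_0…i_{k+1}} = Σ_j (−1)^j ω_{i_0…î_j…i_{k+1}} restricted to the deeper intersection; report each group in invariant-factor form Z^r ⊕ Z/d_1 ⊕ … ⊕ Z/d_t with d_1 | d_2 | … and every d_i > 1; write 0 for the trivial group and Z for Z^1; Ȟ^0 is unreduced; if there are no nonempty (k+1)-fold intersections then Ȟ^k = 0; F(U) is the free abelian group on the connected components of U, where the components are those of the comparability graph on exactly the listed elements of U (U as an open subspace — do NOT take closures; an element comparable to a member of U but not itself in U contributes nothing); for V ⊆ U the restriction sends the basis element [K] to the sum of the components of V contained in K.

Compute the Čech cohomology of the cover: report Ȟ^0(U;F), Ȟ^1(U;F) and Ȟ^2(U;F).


intersection data:
  W12={p4,p5,p6,p7,p8,p9,p10,p12} W13={p5,p6,p7,p8,p10,p12} W14={p4,p5,p6,p7,p8,p9,p10,p12} W23={p3,p5,p6,p7,p8,p10,p12} W24={p4,p5,p6,p7,p8,p9,p10,p12} W34={p5,p6,p7,p8,p10,p11,p12}
  W123={p5,p6,p7,p8,p10,p12} W124={p4,p5,p6,p7,p8,p9,p10,p12} W134={p5,p6,p7,p8,p10,p12} W234={p5,p6,p7,p8,p10,p12}
  W1234={p5,p6,p7,p8,p10,p12}
components per intersection:
  W1: {p1,p5,p6,p7,p10,p12} {p4,p8,p9}
  W2: {p3,p4,p5,p6,p7,p8,p9,p10,p12}
  W3: {p3,p5,p6,p7,p8,p10,p12} {p11}
  W4: {p2,p4,p5,p6,p7,p8,p9,p10,p12} {p11}
  W12: {p4,p8,p9} {p5,p6,p7,p10,p12}
  W13: {p5,p6,p7,p10,p12} {p8}
  W14: {p4,p8,p9} {p5,p6,p7,p10,p12}
  W23: {p3,p5,p6,p7,p8,p10,p12}
  W24: {p4,p8,p9} {p5,p6,p7,p10,p12}
  W34: {p5,p6,p7,p10,p12} {p8} {p11}
  W123: {p5,p6,p7,p10,p12} {p8}
  W124: {p4,p8,p9} {p5,p6,p7,p10,p12}
  W134: {p5,p6,p7,p10,p12} {p8}
  W234: {p5,p6,p7,p10,p12} {p8}
  W1234: {p5,p6,p7,p10,p12} {p8}
C dims 7,12,8,2; δ0: rk 5, SNF 1^5; δ1: rk 6, SNF 1^6; δ2: rk 2, SNF 1^2
Ȟ^0 = (7 − 5) − 0 = 2, so Ȟ^0 ≅ Z^2
Ȟ^1 = (12 − 6) − 5 = 1, so Ȟ^1 ≅ Z
Ȟ^2 = (8 − 2) − 6 = 0, so Ȟ^2 ≅ 0

Ȟ^0 ≅ Z^2, Ȟ^1 ≅ Z, Ȟ^2 ≅ 0


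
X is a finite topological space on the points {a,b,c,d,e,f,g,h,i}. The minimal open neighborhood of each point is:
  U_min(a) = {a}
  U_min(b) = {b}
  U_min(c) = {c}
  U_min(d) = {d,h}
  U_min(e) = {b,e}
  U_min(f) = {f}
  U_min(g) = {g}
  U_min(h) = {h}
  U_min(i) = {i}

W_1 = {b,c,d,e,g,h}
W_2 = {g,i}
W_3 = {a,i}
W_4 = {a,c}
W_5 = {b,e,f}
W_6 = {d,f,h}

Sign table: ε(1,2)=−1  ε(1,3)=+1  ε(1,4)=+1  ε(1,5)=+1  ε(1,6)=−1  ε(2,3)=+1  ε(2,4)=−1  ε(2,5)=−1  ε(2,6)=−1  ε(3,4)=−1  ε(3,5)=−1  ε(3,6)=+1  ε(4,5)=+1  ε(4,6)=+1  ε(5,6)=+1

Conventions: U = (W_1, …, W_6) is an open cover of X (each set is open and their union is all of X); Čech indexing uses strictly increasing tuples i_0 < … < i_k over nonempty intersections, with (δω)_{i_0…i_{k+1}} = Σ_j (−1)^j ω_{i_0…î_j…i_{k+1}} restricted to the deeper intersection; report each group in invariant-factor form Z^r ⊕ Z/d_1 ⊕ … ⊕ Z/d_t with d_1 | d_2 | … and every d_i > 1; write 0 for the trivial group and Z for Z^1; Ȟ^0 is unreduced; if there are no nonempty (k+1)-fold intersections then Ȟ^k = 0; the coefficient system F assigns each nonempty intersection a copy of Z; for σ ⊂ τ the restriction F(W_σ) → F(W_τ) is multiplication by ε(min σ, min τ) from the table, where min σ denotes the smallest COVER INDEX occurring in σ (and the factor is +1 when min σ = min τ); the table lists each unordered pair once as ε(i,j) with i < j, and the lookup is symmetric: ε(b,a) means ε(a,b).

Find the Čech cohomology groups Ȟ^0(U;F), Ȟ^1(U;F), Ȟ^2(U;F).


nerve of the cover:
  W12={g} W14={c} W15={b,e} W16={d,h} W23={i} W34={a} W56={f}
C dims 6,7; δ0: rk 6, SNF 1^5·2
Ȟ^0 = (6 − 6) − 0 = 0, so Ȟ^0 ≅ 0
Ȟ^1 = (7 − 0) − 6 = 1 plus torsion [2], so Ȟ^1 ≅ Z ⊕ Z/2
Ȟ^2 = (0 − 0) − 0 = 0, so Ȟ^2 ≅ 0

Ȟ^0(U;F) ≅ 0, Ȟ^1(U;F) ≅ Z ⊕ Z/2, Ȟ^2(U;F) ≅ 0


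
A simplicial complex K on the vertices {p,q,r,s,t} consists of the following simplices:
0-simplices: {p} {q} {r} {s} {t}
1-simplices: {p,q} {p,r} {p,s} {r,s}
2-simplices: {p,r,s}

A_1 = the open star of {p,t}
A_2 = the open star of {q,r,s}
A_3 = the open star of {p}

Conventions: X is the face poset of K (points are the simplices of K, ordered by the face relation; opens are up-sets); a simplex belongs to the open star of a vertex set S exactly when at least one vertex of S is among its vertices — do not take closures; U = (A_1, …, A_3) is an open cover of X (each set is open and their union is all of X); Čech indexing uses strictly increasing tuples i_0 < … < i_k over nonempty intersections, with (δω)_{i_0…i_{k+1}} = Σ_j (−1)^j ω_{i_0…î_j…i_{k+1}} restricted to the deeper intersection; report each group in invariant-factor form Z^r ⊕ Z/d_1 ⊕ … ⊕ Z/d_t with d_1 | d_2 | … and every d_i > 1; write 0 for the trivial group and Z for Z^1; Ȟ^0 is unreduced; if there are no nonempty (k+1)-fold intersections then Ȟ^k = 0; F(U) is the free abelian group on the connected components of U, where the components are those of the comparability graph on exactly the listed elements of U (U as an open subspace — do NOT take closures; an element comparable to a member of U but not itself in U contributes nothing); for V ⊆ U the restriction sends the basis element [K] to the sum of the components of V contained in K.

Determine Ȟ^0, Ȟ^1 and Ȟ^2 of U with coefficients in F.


Ȟ^0(U;F) ≅ Z^2,  Ȟ^1(U;F) ≅ 0,  Ȟ^2(U;F) ≅ 0

nerve simplices:
  A1={{p},{t},{p,q},{p,r},{p,s},{p,r,s}} A2={{q},{r},{s},{p,q},{p,r},{p,s},{r,s},{p,r,s}} A3={{p},{p,q},{p,r},{p,s},{p,r,s}}
  A12={{p,q},{p,r},{p,s},{p,r,s}} A13={{p},{p,q},{p,r},{p,s},{p,r,s}} A23={{p,q},{p,r},{p,s},{p,r,s}}
  A123={{p,q},{p,r},{p,s},{p,r,s}}
components per intersection:
  A1: {{p},{p,q},{p,r},{p,s},{p,r,s}} {{t}}
  A2: {{q},{p,q}} {{r},{s},{p,r},{p,s},{r,s},{p,r,s}}
  A3: {{p},{p,q},{p,r},{p,s},{p,r,s}}
  A12: {{p,q}} {{p,r},{p,s},{p,r,s}}
  A13: {{p},{p,q},{p,r},{p,s},{p,r,s}}
  A23: {{p,q}} {{p,r},{p,s},{p,r,s}}
  A123: {{p,q}} {{p,r},{p,s},{p,r,s}}
C dims 5,5,2; δ0: rk 3, SNF 1^3; δ1: rk 2, SNF 1^2
degree 0: 5−3−0 = 2 → Ȟ^0 ≅ Z^2
degree 1: 5−2−3 = 0 → Ȟ^1 ≅ 0
degree 2: 2−0−2 = 0 → Ȟ^2 ≅ 0


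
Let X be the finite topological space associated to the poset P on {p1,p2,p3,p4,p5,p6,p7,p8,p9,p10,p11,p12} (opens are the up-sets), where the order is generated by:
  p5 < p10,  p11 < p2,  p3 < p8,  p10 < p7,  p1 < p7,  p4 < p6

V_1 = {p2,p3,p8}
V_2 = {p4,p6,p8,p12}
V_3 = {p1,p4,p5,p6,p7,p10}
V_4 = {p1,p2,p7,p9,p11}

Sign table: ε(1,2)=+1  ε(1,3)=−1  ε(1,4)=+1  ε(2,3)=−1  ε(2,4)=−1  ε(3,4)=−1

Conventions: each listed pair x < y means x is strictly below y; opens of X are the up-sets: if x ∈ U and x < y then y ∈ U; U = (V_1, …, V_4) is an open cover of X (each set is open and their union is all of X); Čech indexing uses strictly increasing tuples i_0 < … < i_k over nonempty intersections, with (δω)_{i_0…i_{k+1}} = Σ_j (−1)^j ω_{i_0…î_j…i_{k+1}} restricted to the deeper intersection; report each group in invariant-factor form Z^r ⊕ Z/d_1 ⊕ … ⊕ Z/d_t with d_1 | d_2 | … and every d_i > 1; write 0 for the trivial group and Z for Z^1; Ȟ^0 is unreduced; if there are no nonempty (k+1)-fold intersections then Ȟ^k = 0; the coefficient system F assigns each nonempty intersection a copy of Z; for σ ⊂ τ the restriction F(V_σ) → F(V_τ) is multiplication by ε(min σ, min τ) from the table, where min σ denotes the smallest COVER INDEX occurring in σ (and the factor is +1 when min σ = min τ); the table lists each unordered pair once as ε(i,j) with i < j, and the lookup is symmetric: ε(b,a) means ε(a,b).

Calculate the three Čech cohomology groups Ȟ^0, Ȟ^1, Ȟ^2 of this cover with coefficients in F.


Ȟ^0(U;F) ≅ Z,  Ȟ^1(U;F) ≅ Z,  Ȟ^2(U;F) ≅ 0

nonempty overlaps:
  V12={p8} V14={p2} V23={p4,p6} V34={p1,p7}
C dims 4,4; δ0: rk 3, SNF 1^3
degree 0: 4−3−0 = 1 → Ȟ^0 ≅ Z
degree 1: 4−0−3 = 1 → Ȟ^1 ≅ Z
degree 2: 0−0−0 = 0 → Ȟ^2 ≅ 0


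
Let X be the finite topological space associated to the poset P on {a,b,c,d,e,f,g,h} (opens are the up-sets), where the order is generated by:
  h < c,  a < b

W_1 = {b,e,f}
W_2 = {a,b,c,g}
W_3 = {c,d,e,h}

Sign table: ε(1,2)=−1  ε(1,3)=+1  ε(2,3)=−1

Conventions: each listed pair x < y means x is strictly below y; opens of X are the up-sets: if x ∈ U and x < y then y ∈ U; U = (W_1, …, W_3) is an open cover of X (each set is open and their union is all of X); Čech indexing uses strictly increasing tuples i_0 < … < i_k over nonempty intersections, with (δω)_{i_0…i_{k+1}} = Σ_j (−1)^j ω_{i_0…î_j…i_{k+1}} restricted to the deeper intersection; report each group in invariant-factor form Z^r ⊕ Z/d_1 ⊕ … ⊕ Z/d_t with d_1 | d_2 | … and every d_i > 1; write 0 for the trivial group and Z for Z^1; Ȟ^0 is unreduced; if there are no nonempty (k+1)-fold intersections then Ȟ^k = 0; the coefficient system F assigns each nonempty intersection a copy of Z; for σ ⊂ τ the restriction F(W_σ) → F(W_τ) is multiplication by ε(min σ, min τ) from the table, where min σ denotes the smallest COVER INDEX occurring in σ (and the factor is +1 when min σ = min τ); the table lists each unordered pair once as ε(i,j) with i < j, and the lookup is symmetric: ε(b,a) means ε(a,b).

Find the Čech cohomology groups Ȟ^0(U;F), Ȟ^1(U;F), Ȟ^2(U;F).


cover nerve:
  W12={b} W13={e} W23={c}
C dims 3,3; δ0: rk 2, SNF 1^2
Ȟ^0: (3−2)−0=1 ⇒ Z
Ȟ^1: (3−0)−2=1 ⇒ Z
Ȟ^2: (0−0)−0=0 ⇒ 0

Ȟ^0(U;F) ≅ Z; Ȟ^1(U;F) ≅ Z; Ȟ^2(U;F) ≅ 0


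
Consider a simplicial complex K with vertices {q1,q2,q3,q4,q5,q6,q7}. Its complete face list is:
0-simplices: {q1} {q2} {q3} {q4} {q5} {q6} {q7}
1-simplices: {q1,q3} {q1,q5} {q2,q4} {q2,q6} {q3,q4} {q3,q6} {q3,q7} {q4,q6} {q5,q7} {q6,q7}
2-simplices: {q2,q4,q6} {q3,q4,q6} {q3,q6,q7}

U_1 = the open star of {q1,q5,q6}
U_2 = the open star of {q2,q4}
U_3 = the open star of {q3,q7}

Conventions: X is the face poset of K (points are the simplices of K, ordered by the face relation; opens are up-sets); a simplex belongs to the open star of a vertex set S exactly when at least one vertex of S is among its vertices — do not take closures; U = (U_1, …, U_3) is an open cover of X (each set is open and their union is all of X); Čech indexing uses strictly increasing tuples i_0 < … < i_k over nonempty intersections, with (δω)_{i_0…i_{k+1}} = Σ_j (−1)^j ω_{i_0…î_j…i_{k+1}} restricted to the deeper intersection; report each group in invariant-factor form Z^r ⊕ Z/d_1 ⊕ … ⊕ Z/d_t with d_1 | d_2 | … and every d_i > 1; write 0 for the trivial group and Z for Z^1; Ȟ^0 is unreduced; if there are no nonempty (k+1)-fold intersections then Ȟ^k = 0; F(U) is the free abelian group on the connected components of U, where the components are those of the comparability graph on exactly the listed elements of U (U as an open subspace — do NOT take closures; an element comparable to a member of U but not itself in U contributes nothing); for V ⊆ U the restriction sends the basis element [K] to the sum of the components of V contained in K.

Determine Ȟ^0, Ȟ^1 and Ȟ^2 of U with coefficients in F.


Ȟ^0 = Z,  Ȟ^1 = Z,  Ȟ^2 = 0

intersection data:
  U1={{q1},{q5},{q6},{q1,q3},{q1,q5},{q2,q6},{q3,q6},{q4,q6},{q5,q7},{q6,q7},{q2,q4,q6},{q3,q4,q6},{q3,q6,q7}} U2={{q2},{q4},{q2,q4},{q2,q6},{q3,q4},{q4,q6},{q2,q4,q6},{q3,q4,q6}} U3={{q3},{q7},{q1,q3},{q3,q4},{q3,q6},{q3,q7},{q5,q7},{q6,q7},{q3,q4,q6},{q3,q6,q7}}
  U12={{q2,q6},{q4,q6},{q2,q4,q6},{q3,q4,q6}} U13={{q1,q3},{q3,q6},{q5,q7},{q6,q7},{q3,q4,q6},{q3,q6,q7}} U23={{q3,q4},{q3,q4,q6}}
  U123={{q3,q4,q6}}
components per intersection:
  U1: {{q1},{q5},{q1,q3},{q1,q5},{q5,q7}} {{q6},{q2,q6},{q3,q6},{q4,q6},{q6,q7},{q2,q4,q6},{q3,q4,q6},{q3,q6,q7}}
  U2: {{q2},{q4},{q2,q4},{q2,q6},{q3,q4},{q4,q6},{q2,q4,q6},{q3,q4,q6}}
  U3: {{q3},{q7},{q1,q3},{q3,q4},{q3,q6},{q3,q7},{q5,q7},{q6,q7},{q3,q4,q6},{q3,q6,q7}}
  U12: {{q2,q6},{q4,q6},{q2,q4,q6},{q3,q4,q6}}
  U13: {{q1,q3}} {{q3,q6},{q6,q7},{q3,q4,q6},{q3,q6,q7}} {{q5,q7}}
  U23: {{q3,q4},{q3,q4,q6}}
  U123: {{q3,q4,q6}}
C dims 4,5,1; δ0: rk 3, SNF 1^3; δ1: rk 1, SNF 1^1
Ȟ^0 = (4 − 3) − 0 = 1, so Ȟ^0 ≅ Z
Ȟ^1 = (5 − 1) − 3 = 1, so Ȟ^1 ≅ Z
Ȟ^2 = (1 − 0) − 1 = 0, so Ȟ^2 ≅ 0


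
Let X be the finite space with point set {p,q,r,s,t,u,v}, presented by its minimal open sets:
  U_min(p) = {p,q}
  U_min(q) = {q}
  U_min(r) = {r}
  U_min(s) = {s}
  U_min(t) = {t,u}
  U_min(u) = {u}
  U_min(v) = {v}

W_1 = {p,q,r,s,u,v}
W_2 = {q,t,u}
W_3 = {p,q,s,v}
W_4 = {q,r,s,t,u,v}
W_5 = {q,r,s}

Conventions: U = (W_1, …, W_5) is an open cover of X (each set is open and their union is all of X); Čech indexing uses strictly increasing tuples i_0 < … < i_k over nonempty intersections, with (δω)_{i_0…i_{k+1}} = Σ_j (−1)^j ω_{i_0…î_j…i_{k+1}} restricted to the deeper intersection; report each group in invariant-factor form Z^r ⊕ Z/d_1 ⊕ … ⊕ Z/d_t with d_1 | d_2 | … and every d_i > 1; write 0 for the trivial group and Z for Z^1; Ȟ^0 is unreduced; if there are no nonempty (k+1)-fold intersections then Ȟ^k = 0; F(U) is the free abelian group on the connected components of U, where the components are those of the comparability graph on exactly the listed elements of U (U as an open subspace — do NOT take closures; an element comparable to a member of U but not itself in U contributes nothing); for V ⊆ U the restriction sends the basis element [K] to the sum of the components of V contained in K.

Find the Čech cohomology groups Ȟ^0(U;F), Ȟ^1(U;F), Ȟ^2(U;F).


Ȟ^0(U;F) ≅ Z^5,  Ȟ^1(U;F) ≅ 0,  Ȟ^2(U;F) ≅ 0

nerve of the cover:
  W12={q,u} W13={p,q,s,v} W14={q,r,s,u,v} W15={q,r,s} W23={q} W24={q,t,u} W25={q} W34={q,s,v} W35={q,s} W45={q,r,s}
  W123={q} W124={q,u} W125={q} W134={q,s,v} W135={q,s} W145={q,r,s} W234={q} W235={q} W245={q} W345={q,s}
  W1234={q} W1235={q} W1245={q} W1345={q,s} W2345={q}
  W12345={q}
components per intersection:
  W1: {p,q} {r} {s} {u} {v}
  W2: {q} {t,u}
  W3: {p,q} {s} {v}
  W4: {q} {r} {s} {t,u} {v}
  W5: {q} {r} {s}
  W12: {q} {u}
  W13: {p,q} {s} {v}
  W14: {q} {r} {s} {u} {v}
  W15: {q} {r} {s}
  W23: {q}
  W24: {q} {t,u}
  W25: {q}
  W34: {q} {s} {v}
  W35: {q} {s}
  W45: {q} {r} {s}
  W123: {q}
  W124: {q} {u}
  W125: {q}
  W134: {q} {s} {v}
  W135: {q} {s}
  W145: {q} {r} {s}
  W234: {q}
  W235: {q}
  W245: {q}
  W345: {q} {s}
  W1234: {q}
  W1235: {q}
  W1245: {q}
  W1345: {q} {s}
  W2345: {q}
  W12345: {q}
C dims 18,25,17,6; δ0: rk 13, SNF 1^13; δ1: rk 12, SNF 1^12; δ2: rk 5, SNF 1^5
Ȟ^0 = (18 − 13) − 0 = 5, so Ȟ^0 ≅ Z^5
Ȟ^1 = (25 − 12) − 13 = 0, so Ȟ^1 ≅ 0
Ȟ^2 = (17 − 5) − 12 = 0, so Ȟ^2 ≅ 0
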